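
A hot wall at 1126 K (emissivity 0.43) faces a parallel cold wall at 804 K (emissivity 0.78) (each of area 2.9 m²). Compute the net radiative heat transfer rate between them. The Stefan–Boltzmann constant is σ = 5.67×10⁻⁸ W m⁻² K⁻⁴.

Q ≈ 75000 W

For two large parallel gray plates, q = σ(T₁⁴ − T₂⁴) / (1/ε₁ + 1/ε₂ − 1).
1/ε₁ + 1/ε₂ − 1 = 1/0.43 + 1/0.78 − 1 = 2.608.
T₁⁴ − T₂⁴ = 1.61×10^12 − 4.18×10^11 = 1.19×10^12 K⁴.
q = 5.67×10⁻⁸ × 1.19×10^12 / 2.608 = 25900 W/m².
Q = q·A = 25900 × 2.9 = 75000 W.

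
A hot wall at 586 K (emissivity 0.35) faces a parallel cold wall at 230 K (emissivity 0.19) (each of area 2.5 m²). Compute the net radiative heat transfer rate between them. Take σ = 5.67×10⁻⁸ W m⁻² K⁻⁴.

Q ≈ 2290 W

For two large parallel gray plates, q = σ(T₁⁴ − T₂⁴) / (1/ε₁ + 1/ε₂ − 1).
1/ε₁ + 1/ε₂ − 1 = 1/0.35 + 1/0.19 − 1 = 7.120.
T₁⁴ − T₂⁴ = 1.18×10^11 − 2.80×10^9 = 1.15×10^11 K⁴.
q = 5.67×10⁻⁸ × 1.15×10^11 / 7.120 = 917 W/m².
Q = q·A = 917 × 2.5 = 2290 W.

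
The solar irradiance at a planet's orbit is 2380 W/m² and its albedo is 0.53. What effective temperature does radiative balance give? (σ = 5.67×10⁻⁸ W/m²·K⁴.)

T ≈ 265 K

Power absorbed = (1−a)S·πR²; power emitted = 4πR²σT⁴. Equating and cancelling πR²:
T = ((1−a)S / 4σ)^(1/4) = (1120 / (4 × 5.67×10⁻⁸))^(1/4) = (4.93×10^9)^(1/4).
T = 265 K.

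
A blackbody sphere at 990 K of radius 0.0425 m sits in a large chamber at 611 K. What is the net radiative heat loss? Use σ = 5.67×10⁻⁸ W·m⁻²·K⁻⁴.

Q ≈ 1060 W

A = 4πr² = 4π × (0.0425)² = 0.0227 m².
Q = σA(T⁴ − T_s⁴). T⁴ − T_s⁴ = (990)⁴ − (611)⁴ = 9.61×10^11 − 1.39×10^11 = 8.21×10^11 K⁴.
Q = 5.67×10⁻⁸ × 0.0227 × 8.21×10^11 = 1060 W.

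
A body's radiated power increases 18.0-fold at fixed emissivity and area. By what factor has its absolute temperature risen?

factor ≈ 2.06

P ∝ T⁴ ⇒ T ∝ P^(1/4), so T scales by (18.0)^(1/4) = 2.06.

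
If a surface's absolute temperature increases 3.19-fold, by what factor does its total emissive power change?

factor ≈ 104

P ∝ T⁴, so the power scales as (3.19)⁴ = 104.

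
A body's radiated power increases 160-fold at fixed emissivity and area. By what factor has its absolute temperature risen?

factor ≈ 3.56

P ∝ T⁴ ⇒ T ∝ P^(1/4), so T scales by (160)^(1/4) = 3.56.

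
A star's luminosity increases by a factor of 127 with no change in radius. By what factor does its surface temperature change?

P ∝ T⁴ ⇒ T ∝ P^(1/4), so T scales by (127)^(1/4) = 3.36.

factor ≈ 3.36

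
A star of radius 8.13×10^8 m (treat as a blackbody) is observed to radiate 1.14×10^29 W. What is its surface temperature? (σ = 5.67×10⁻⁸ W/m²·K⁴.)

A = 4πr² = 4π × (8.13×10^8)² = 8.31×10^18 m².
From P = σAT⁴, T = (P / σA)^(1/4) = (1.14×10^29 / (5.67×10⁻⁸ × 8.31×10^18))^(1/4).
T = (2.42×10^17)^(1/4) = 22200 K.

T ≈ 22200 K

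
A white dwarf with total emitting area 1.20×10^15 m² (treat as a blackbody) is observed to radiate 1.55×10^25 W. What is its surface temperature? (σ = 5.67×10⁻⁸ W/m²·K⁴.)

From P = σAT⁴, T = (P / σA)^(1/4) = (1.55×10^25 / (5.67×10⁻⁸ × 1.20×10^15))^(1/4).
T = (2.28×10^17)^(1/4) = 21800 K.

T ≈ 21800 K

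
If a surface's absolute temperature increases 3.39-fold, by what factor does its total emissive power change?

P ∝ T⁴, so the power scales as (3.39)⁴ = 132.

factor ≈ 132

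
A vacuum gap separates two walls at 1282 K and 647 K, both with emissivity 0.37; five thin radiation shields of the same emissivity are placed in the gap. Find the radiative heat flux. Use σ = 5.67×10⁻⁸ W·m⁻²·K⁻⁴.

Each of the 6 gaps contributes resistance (2/ε − 1) = 2/0.37 − 1 = 4.405; total = 26.43.
q = σ(T₁⁴ − T₂⁴) / 26.43 = 5.67×10⁻⁸ × 2.53×10^12 / 26.43 = 5420 W/m².

q ≈ 5420 W/m²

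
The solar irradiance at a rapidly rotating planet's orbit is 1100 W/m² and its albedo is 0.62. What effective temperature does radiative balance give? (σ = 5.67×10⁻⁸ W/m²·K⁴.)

T ≈ 207 K

Power absorbed = (1−a)S·πR²; power emitted = 4πR²σT⁴. Equating and cancelling πR²:
T = ((1−a)S / 4σ)^(1/4) = (418 / (4 × 5.67×10⁻⁸))^(1/4) = (1.84×10^9)^(1/4).
T = 207 K.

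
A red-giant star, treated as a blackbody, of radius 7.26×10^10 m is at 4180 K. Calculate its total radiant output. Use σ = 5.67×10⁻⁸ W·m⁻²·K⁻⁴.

P ≈ 1.15×10^30 W

A = 4πr² = 4π × (7.26×10^10)² = 6.62×10^22 m².
P = σAT⁴ = 5.67×10⁻⁸ × 6.62×10^22 × (4180)⁴ = 5.67×10⁻⁸ × 6.62×10^22 × 3.05×10^14.
P = 1.15×10^30 W.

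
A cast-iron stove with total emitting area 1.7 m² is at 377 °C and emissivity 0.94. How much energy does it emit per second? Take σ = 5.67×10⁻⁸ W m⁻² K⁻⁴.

377 °C = 650 K.
Stefan–Boltzmann: P = εσAT⁴ = 0.94 × 5.67×10⁻⁸ × 1.70 × (650)⁴ = 0.94 × 5.67×10⁻⁸ × 1.70 × 1.79×10^11.
P = 16200 W.

P ≈ 16200 W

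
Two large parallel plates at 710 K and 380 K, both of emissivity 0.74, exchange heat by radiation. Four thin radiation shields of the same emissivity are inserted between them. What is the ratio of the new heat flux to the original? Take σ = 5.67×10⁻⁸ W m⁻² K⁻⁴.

ratio ≈ 0.200

With N identical shields there are N+1 = 5 gaps in series, each with the same radiative resistance, so the flux falls to 1/(N+1) of its unshielded value.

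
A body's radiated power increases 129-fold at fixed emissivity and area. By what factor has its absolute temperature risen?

P ∝ T⁴ ⇒ T ∝ P^(1/4), so T scales by (129)^(1/4) = 3.37.

factor ≈ 3.37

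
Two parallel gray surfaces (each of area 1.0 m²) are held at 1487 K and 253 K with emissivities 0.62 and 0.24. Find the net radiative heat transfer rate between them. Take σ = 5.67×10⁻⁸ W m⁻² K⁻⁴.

Q ≈ 58000 W

For two large parallel gray plates, q = σ(T₁⁴ − T₂⁴) / (1/ε₁ + 1/ε₂ − 1).
1/ε₁ + 1/ε₂ − 1 = 1/0.62 + 1/0.24 − 1 = 4.780.
T₁⁴ − T₂⁴ = 4.89×10^12 − 4.10×10^9 = 4.89×10^12 K⁴.
q = 5.67×10⁻⁸ × 4.89×10^12 / 4.780 = 58000 W/m².
Q = q·A = 58000 × 1.0 = 58000 W.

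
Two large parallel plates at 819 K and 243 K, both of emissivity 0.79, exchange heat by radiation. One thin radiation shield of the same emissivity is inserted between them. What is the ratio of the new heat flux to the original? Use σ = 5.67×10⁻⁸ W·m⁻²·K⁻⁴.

ratio ≈ 0.500

With N identical shields there are N+1 = 2 gaps in series, each with the same radiative resistance, so the flux falls to 1/(N+1) of its unshielded value.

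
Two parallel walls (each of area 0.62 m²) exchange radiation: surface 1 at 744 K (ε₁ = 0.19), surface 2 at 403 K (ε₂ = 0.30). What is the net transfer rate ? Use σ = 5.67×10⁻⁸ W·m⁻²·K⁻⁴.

For two large parallel gray plates, q = σ(T₁⁴ − T₂⁴) / (1/ε₁ + 1/ε₂ − 1).
1/ε₁ + 1/ε₂ − 1 = 1/0.19 + 1/0.30 − 1 = 7.596.
T₁⁴ − T₂⁴ = 3.06×10^11 − 2.64×10^10 = 2.80×10^11 K⁴.
q = 5.67×10⁻⁸ × 2.80×10^11 / 7.596 = 2090 W/m².
Q = q·A = 2090 × 0.62 = 1300 W.

Q ≈ 1300 W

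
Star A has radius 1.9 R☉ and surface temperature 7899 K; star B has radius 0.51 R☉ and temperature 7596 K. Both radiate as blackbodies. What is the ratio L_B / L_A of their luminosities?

L = 4πR²σT⁴ ∝ R²T⁴, so L_B/L_A = (0.51/1.9)² × (7596/7899)⁴ = 0.0720 × 0.855 = 0.0616.

L_B/L_A ≈ 0.0616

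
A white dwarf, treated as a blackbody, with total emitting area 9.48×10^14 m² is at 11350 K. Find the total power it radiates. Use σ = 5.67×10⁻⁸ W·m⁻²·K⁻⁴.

P ≈ 8.92×10^23 W

P = σAT⁴ = 5.67×10⁻⁸ × 9.48×10^14 × (11350)⁴ = 5.67×10⁻⁸ × 9.48×10^14 × 1.66×10^16.
P = 8.92×10^23 W.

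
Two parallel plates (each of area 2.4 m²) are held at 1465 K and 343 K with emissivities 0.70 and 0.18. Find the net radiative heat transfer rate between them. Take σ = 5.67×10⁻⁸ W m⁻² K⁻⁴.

For two large parallel gray plates, q = σ(T₁⁴ − T₂⁴) / (1/ε₁ + 1/ε₂ − 1).
1/ε₁ + 1/ε₂ − 1 = 1/0.70 + 1/0.18 − 1 = 5.984.
T₁⁴ − T₂⁴ = 4.61×10^12 − 1.38×10^10 = 4.59×10^12 K⁴.
q = 5.67×10⁻⁸ × 4.59×10^12 / 5.984 = 43500 W/m².
Q = q·A = 43500 × 2.4 = 1.04×10^5 W.

Q ≈ 1.04×10^5 W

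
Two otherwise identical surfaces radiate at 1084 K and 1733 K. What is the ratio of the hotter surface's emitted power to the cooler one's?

ratio ≈ 6.53

P ∝ T⁴, so the ratio is (1733/1084)⁴ = (1.599)⁴ = 6.53.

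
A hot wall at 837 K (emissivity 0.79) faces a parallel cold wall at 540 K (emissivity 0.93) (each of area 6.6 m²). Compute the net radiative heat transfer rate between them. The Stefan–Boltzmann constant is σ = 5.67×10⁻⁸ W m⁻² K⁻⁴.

For two large parallel gray plates, q = σ(T₁⁴ − T₂⁴) / (1/ε₁ + 1/ε₂ − 1).
1/ε₁ + 1/ε₂ − 1 = 1/0.79 + 1/0.93 − 1 = 1.341.
T₁⁴ − T₂⁴ = 4.91×10^11 − 8.50×10^10 = 4.06×10^11 K⁴.
q = 5.67×10⁻⁸ × 4.06×10^11 / 1.341 = 17200 W/m².
Q = q·A = 17200 × 6.6 = 1.13×10^5 W.

Q ≈ 1.13×10^5 W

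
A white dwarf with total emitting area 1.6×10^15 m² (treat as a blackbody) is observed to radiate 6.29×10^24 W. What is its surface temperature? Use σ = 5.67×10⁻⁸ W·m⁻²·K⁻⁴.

From P = σAT⁴, T = (P / σA)^(1/4) = (6.29×10^24 / (5.67×10⁻⁸ × 1.60×10^15))^(1/4).
T = (6.93×10^16)^(1/4) = 16200 K.

T ≈ 16200 K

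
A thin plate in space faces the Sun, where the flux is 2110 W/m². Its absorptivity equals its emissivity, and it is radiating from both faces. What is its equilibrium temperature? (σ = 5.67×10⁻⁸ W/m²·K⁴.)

T ≈ 369 K

Absorbed flux αS = emitted flux 2εσT⁴ per unit area; with α = ε this gives T = (S/2σ)^(1/4).
T = (2110 / (2 × 5.67×10⁻⁸))^(1/4) = (1.86×10^10)^(1/4).
T = 369 K.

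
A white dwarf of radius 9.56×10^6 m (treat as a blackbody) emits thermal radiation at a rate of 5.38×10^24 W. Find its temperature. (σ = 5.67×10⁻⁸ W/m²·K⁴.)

T ≈ 17000 K

A = 4πr² = 4π × (9.56×10^6)² = 1.15×10^15 m².
From P = σAT⁴, T = (P / σA)^(1/4) = (5.38×10^24 / (5.67×10⁻⁸ × 1.15×10^15))^(1/4).
T = (8.26×10^16)^(1/4) = 17000 K.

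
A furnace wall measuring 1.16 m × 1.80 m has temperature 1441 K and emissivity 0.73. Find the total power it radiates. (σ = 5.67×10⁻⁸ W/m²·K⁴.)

P ≈ 3.73×10^5 W

A = 1.16 × 1.80 = 2.09 m².
P = εσAT⁴ = 0.73 × 5.67×10⁻⁸ × 2.09 × (1441)⁴ = 0.73 × 5.67×10⁻⁸ × 2.09 × 4.31×10^12.
P = 3.73×10^5 W.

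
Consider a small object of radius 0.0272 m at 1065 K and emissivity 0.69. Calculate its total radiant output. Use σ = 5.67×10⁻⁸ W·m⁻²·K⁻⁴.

A = 4πr² = 4π × (0.0272)² = 9.30×10^-3 m².
P = εσAT⁴ = 0.69 × 5.67×10⁻⁸ × 9.30×10^-3 × (1065)⁴ = 0.69 × 5.67×10⁻⁸ × 9.30×10^-3 × 1.29×10^12.
P = 468 W.

P ≈ 468 W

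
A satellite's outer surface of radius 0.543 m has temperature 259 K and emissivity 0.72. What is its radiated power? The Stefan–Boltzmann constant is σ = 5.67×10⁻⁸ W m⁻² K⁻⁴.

A = 4πr² = 4π × (0.543)² = 3.71 m².
P = εσAT⁴ = 0.72 × 5.67×10⁻⁸ × 3.71 × (259)⁴ = 0.72 × 5.67×10⁻⁸ × 3.71 × 4.50×10^9.
P = 681 W.

P ≈ 681 W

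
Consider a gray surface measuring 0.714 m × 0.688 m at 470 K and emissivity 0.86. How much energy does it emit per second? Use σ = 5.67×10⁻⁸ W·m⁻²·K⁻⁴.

P ≈ 1170 W

A = 0.714 × 0.688 = 0.491 m².
Stefan–Boltzmann: P = εσAT⁴ = 0.86 × 5.67×10⁻⁸ × 0.491 × (470)⁴ = 0.86 × 5.67×10⁻⁸ × 0.491 × 4.88×10^10.
P = 1170 W.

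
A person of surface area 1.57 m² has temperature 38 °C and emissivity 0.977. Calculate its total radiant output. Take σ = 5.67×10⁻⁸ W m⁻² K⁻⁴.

P ≈ 814 W

38 °C = 311 K.
Stefan–Boltzmann: P = εσAT⁴ = 0.977 × 5.67×10⁻⁸ × 1.57 × (311)⁴ = 0.977 × 5.67×10⁻⁸ × 1.57 × 9.35×10^9.
P = 814 W.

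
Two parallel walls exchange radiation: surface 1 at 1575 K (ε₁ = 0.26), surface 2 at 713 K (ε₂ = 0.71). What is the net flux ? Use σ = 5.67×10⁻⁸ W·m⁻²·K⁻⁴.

q ≈ 78600 W/m²

For two large parallel gray plates, q = σ(T₁⁴ − T₂⁴) / (1/ε₁ + 1/ε₂ − 1).
1/ε₁ + 1/ε₂ − 1 = 1/0.26 + 1/0.71 − 1 = 4.255.
T₁⁴ − T₂⁴ = 6.15×10^12 − 2.58×10^11 = 5.90×10^12 K⁴.
q = 5.67×10⁻⁸ × 5.90×10^12 / 4.255 = 78600 W/m².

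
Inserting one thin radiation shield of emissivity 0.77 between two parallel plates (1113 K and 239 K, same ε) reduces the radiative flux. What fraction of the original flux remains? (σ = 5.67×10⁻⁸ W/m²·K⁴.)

With N identical shields there are N+1 = 2 gaps in series, each with the same radiative resistance, so the flux falls to 1/(N+1) of its unshielded value.

ratio ≈ 0.500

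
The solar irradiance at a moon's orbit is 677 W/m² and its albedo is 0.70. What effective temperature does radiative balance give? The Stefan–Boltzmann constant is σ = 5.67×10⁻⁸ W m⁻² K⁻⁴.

Power absorbed = (1−a)S·πR²; power emitted = 4πR²σT⁴. Equating and cancelling πR²:
T = ((1−a)S / 4σ)^(1/4) = (203 / (4 × 5.67×10⁻⁸))^(1/4) = (8.96×10^8)^(1/4).
T = 173 K.

T ≈ 173 K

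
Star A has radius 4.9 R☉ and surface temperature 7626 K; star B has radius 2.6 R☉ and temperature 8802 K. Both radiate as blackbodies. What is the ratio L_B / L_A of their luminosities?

L_B/L_A ≈ 0.500

L = 4πR²σT⁴ ∝ R²T⁴, so L_B/L_A = (2.6/4.9)² × (8802/7626)⁴ = 0.282 × 1.77 = 0.500.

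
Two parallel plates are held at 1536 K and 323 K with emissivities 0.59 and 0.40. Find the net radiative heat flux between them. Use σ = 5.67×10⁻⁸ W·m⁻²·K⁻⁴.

For two large parallel gray plates, q = σ(T₁⁴ − T₂⁴) / (1/ε₁ + 1/ε₂ − 1).
1/ε₁ + 1/ε₂ − 1 = 1/0.59 + 1/0.40 − 1 = 3.195.
T₁⁴ − T₂⁴ = 5.57×10^12 − 1.09×10^10 = 5.56×10^12 K⁴.
q = 5.67×10⁻⁸ × 5.56×10^12 / 3.195 = 98600 W/m².

q ≈ 98600 W/m²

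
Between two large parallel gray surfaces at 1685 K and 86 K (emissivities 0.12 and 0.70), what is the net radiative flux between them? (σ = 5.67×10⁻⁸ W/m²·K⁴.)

q ≈ 52200 W/m²

For two large parallel gray plates, q = σ(T₁⁴ − T₂⁴) / (1/ε₁ + 1/ε₂ − 1).
1/ε₁ + 1/ε₂ − 1 = 1/0.12 + 1/0.70 − 1 = 8.762.
T₁⁴ − T₂⁴ = 8.06×10^12 − 5.47×10^7 = 8.06×10^12 K⁴.
q = 5.67×10⁻⁸ × 8.06×10^12 / 8.762 = 52200 W/m².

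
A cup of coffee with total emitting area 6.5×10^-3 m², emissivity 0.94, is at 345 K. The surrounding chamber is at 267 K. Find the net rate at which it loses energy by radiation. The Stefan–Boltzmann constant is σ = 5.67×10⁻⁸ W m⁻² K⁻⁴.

Q = εσA(T⁴ − T_s⁴). T⁴ − T_s⁴ = (345)⁴ − (267)⁴ = 1.42×10^10 − 5.08×10^9 = 9.08×10^9 K⁴.
Q = 0.94 × 5.67×10⁻⁸ × 6.50×10^-3 × 9.08×10^9 = 3.15 W.

Q ≈ 3.15 W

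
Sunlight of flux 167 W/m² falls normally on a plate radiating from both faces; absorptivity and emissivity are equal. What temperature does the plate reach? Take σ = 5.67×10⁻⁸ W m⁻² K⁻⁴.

Absorbed flux αS = emitted flux 2εσT⁴ per unit area; with α = ε this gives T = (S/2σ)^(1/4).
T = (167 / (2 × 5.67×10⁻⁸))^(1/4) = (1.47×10^9)^(1/4).
T = 196 K.

T ≈ 196 K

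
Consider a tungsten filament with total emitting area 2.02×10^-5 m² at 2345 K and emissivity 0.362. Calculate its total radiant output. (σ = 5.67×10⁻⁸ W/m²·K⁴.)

P ≈ 12.5 W

Stefan–Boltzmann: P = εσAT⁴ = 0.362 × 5.67×10⁻⁸ × 2.02×10^-5 × (2345)⁴ = 0.362 × 5.67×10⁻⁸ × 2.02×10^-5 × 3.02×10^13.
P = 12.5 W.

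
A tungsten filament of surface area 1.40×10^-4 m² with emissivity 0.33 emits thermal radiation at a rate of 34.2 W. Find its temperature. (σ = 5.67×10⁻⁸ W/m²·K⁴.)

From P = εσAT⁴, T = (P / εσA)^(1/4) = (34.2 / (0.33 × 5.67×10⁻⁸ × 1.40×10^-4))^(1/4).
T = (1.31×10^13)^(1/4) = 1900 K.

T ≈ 1900 K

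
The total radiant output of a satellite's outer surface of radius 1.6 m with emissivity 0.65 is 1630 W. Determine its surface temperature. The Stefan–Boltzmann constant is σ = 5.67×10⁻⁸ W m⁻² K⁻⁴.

T ≈ 193 K

A = 4πr² = 4π × (1.6)² = 32.2 m².
From P = εσAT⁴, T = (P / εσA)^(1/4) = (1630 / (0.65 × 5.67×10⁻⁸ × 32.2))^(1/4).
T = (1.37×10^9)^(1/4) = 193 K.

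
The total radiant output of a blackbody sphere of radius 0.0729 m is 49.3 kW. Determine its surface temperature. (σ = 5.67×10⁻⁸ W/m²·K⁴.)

A = 4πr² = 4π × (0.0729)² = 0.0668 m².
From P = σAT⁴, T = (P / σA)^(1/4) = (49300 / (5.67×10⁻⁸ × 0.0668))^(1/4).
T = (1.30×10^13)^(1/4) = 1900 K.

T ≈ 1900 K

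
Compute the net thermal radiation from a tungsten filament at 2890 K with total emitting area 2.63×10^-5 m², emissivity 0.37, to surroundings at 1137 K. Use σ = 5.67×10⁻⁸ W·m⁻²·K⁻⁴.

Q = εσA(T⁴ − T_s⁴). T⁴ − T_s⁴ = (2890)⁴ − (1137)⁴ = 6.98×10^13 − 1.67×10^12 = 6.81×10^13 K⁴.
Q = 0.37 × 5.67×10⁻⁸ × 2.63×10^-5 × 6.81×10^13 = 37.6 W.

Q ≈ 37.6 W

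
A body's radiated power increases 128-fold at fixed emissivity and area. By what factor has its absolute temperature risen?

P ∝ T⁴ ⇒ T ∝ P^(1/4), so T scales by (128)^(1/4) = 3.36.

factor ≈ 3.36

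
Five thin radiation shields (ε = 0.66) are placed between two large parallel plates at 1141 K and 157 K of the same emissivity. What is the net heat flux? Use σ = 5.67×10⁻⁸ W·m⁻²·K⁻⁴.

Each of the 6 gaps contributes resistance (2/ε − 1) = 2/0.66 − 1 = 2.030; total = 12.18.
q = σ(T₁⁴ − T₂⁴) / 12.18 = 5.67×10⁻⁸ × 1.69×10^12 / 12.18 = 7890 W/m².

q ≈ 7890 W/m²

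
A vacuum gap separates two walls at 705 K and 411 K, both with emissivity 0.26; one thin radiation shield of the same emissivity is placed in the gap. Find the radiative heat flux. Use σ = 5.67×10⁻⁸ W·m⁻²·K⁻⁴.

q ≈ 926 W/m²

Each of the 2 gaps contributes resistance (2/ε − 1) = 2/0.26 − 1 = 6.692; total = 13.38.
q = σ(T₁⁴ − T₂⁴) / 13.38 = 5.67×10⁻⁸ × 2.18×10^11 / 13.38 = 926 W/m².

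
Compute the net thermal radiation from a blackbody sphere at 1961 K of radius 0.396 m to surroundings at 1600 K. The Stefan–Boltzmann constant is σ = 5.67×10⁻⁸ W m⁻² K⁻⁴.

Q ≈ 9.20×10^5 W

A = 4πr² = 4π × (0.396)² = 1.97 m².
Q = σA(T⁴ − T_s⁴). T⁴ − T_s⁴ = (1961)⁴ − (1600)⁴ = 1.48×10^13 − 6.55×10^12 = 8.23×10^12 K⁴.
Q = 5.67×10⁻⁸ × 1.97 × 8.23×10^12 = 9.20×10^5 W.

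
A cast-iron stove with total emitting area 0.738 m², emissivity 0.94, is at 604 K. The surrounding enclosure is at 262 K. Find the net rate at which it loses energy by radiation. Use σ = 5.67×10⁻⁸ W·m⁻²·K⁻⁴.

Q = εσA(T⁴ − T_s⁴). T⁴ − T_s⁴ = (604)⁴ − (262)⁴ = 1.33×10^11 − 4.71×10^9 = 1.28×10^11 K⁴.
Q = 0.94 × 5.67×10⁻⁸ × 0.738 × 1.28×10^11 = 5050 W.

Q ≈ 5050 W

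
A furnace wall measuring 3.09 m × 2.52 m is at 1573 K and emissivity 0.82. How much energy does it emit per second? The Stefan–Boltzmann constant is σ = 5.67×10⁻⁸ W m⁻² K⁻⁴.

A = 3.09 × 2.52 = 7.79 m².
P = εσAT⁴ = 0.82 × 5.67×10⁻⁸ × 7.79 × (1573)⁴ = 0.82 × 5.67×10⁻⁸ × 7.79 × 6.12×10^12.
P = 2.22×10^6 W.

P ≈ 2.22×10^6 W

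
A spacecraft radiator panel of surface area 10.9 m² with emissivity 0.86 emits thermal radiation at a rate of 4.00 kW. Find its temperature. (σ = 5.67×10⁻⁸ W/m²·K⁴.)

From P = εσAT⁴, T = (P / εσA)^(1/4) = (4000 / (0.86 × 5.67×10⁻⁸ × 10.9))^(1/4).
T = (7.53×10^9)^(1/4) = 295 K.

T ≈ 295 K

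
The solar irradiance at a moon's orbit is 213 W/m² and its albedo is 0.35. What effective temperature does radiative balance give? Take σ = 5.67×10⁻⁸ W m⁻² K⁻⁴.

Power absorbed = (1−a)S·πR²; power emitted = 4πR²σT⁴. Equating and cancelling πR²:
T = ((1−a)S / 4σ)^(1/4) = (138 / (4 × 5.67×10⁻⁸))^(1/4) = (6.10×10^8)^(1/4).
T = 157 K.

T ≈ 157 K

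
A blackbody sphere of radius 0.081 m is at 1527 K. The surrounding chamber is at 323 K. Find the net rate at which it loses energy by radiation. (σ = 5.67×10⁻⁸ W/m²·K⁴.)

A = 4πr² = 4π × (0.081)² = 0.0824 m².
Q = σA(T⁴ − T_s⁴). T⁴ − T_s⁴ = (1527)⁴ − (323)⁴ = 5.44×10^12 − 1.09×10^10 = 5.43×10^12 K⁴.
Q = 5.67×10⁻⁸ × 0.0824 × 5.43×10^12 = 25400 W.

Q ≈ 25400 W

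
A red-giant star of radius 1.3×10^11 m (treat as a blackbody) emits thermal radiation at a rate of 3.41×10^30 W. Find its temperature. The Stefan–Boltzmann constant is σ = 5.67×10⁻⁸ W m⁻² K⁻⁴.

T ≈ 4100 K

A = 4πr² = 4π × (1.3×10^11)² = 2.12×10^23 m².
From P = σAT⁴, T = (P / σA)^(1/4) = (3.41×10^30 / (5.67×10⁻⁸ × 2.12×10^23))^(1/4).
T = (2.83×10^14)^(1/4) = 4100 K.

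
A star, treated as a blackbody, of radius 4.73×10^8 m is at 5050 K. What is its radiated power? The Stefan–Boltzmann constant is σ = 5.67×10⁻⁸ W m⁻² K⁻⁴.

P ≈ 1.04×10^26 W

A = 4πr² = 4π × (4.73×10^8)² = 2.81×10^18 m².
P = σAT⁴ = 5.67×10⁻⁸ × 2.81×10^18 × (5050)⁴ = 5.67×10⁻⁸ × 2.81×10^18 × 6.50×10^14.
P = 1.04×10^26 W.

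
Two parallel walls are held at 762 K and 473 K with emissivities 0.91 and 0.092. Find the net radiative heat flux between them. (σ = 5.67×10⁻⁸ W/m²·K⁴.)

q ≈ 1480 W/m²

For two large parallel gray plates, q = σ(T₁⁴ − T₂⁴) / (1/ε₁ + 1/ε₂ − 1).
1/ε₁ + 1/ε₂ − 1 = 1/0.91 + 1/0.092 − 1 = 10.97.
T₁⁴ − T₂⁴ = 3.37×10^11 − 5.01×10^10 = 2.87×10^11 K⁴.
q = 5.67×10⁻⁸ × 2.87×10^11 / 10.97 = 1480 W/m².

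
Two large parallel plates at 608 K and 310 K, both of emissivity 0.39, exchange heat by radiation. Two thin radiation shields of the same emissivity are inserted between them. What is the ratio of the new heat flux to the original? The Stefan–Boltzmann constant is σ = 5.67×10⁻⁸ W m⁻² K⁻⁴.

ratio ≈ 0.333

With N identical shields there are N+1 = 3 gaps in series, each with the same radiative resistance, so the flux falls to 1/(N+1) of its unshielded value.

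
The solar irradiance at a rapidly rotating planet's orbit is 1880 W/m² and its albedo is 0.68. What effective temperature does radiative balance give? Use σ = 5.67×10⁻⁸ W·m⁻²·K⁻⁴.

Power absorbed = (1−a)S·πR²; power emitted = 4πR²σT⁴. Equating and cancelling πR²:
T = ((1−a)S / 4σ)^(1/4) = (602 / (4 × 5.67×10⁻⁸))^(1/4) = (2.65×10^9)^(1/4).
T = 227 K.

T ≈ 227 K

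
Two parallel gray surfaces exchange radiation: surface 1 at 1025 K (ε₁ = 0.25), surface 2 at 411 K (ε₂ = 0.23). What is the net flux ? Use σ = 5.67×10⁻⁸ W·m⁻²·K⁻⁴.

q ≈ 8300 W/m²

For two large parallel gray plates, q = σ(T₁⁴ − T₂⁴) / (1/ε₁ + 1/ε₂ − 1).
1/ε₁ + 1/ε₂ − 1 = 1/0.25 + 1/0.23 − 1 = 7.348.
T₁⁴ − T₂⁴ = 1.10×10^12 − 2.85×10^10 = 1.08×10^12 K⁴.
q = 5.67×10⁻⁸ × 1.08×10^12 / 7.348 = 8300 W/m².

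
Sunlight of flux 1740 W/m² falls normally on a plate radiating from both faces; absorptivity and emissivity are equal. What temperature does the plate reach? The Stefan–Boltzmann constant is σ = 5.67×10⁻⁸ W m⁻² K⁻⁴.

Absorbed flux αS = emitted flux 2εσT⁴ per unit area; with α = ε this gives T = (S/2σ)^(1/4).
T = (1740 / (2 × 5.67×10⁻⁸))^(1/4) = (1.53×10^10)^(1/4).
T = 352 K.

T ≈ 352 K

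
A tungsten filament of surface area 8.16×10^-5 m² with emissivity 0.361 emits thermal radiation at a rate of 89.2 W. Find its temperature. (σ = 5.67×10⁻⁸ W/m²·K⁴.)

From P = εσAT⁴, T = (P / εσA)^(1/4) = (89.2 / (0.361 × 5.67×10⁻⁸ × 8.16×10^-5))^(1/4).
T = (5.34×10^13)^(1/4) = 2700 K.

T ≈ 2700 K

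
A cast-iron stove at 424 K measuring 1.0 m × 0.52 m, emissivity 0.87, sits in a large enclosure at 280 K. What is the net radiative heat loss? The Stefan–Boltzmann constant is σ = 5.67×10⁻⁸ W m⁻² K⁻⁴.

A = 1.0 × 0.52 = 0.520 m².
Q = εσA(T⁴ − T_s⁴). T⁴ − T_s⁴ = (424)⁴ − (280)⁴ = 3.23×10^10 − 6.15×10^9 = 2.62×10^10 K⁴.
Q = 0.87 × 5.67×10⁻⁸ × 0.520 × 2.62×10^10 = 671 W.

Q ≈ 671 W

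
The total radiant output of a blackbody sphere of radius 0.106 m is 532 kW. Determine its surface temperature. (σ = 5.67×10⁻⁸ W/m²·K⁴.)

T ≈ 2860 K

A = 4πr² = 4π × (0.106)² = 0.141 m².
From P = σAT⁴, T = (P / σA)^(1/4) = (5.32×10^5 / (5.67×10⁻⁸ × 0.141))^(1/4).
T = (6.65×10^13)^(1/4) = 2860 K.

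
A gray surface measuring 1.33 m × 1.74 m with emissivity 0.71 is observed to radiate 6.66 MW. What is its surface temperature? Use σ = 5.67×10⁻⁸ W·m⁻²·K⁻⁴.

T ≈ 2910 K

A = 1.33 × 1.74 = 2.31 m².
From P = εσAT⁴, T = (P / εσA)^(1/4) = (6.66×10^6 / (0.71 × 5.67×10⁻⁸ × 2.31))^(1/4).
T = (7.15×10^13)^(1/4) = 2910 K.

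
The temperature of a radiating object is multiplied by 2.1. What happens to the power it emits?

P ∝ T⁴, so the power scales as (2.1)⁴ = 19.4.

factor ≈ 19.4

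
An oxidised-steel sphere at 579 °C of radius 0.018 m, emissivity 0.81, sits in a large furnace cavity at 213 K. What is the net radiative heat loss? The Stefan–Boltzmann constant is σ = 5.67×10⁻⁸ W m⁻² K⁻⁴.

A = 4πr² = 4π × (0.018)² = 4.07×10^-3 m².
Convert: 579 °C = 852 K.
Q = εσA(T⁴ − T_s⁴). T⁴ − T_s⁴ = (852)⁴ − (213)⁴ = 5.27×10^11 − 2.06×10^9 = 5.25×10^11 K⁴.
Q = 0.81 × 5.67×10⁻⁸ × 4.07×10^-3 × 5.25×10^11 = 98.1 W.

Q ≈ 98.1 W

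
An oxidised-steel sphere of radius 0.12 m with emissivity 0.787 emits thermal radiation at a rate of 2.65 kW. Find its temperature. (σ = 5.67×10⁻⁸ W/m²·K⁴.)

T ≈ 757 K

A = 4πr² = 4π × (0.12)² = 0.181 m².
From P = εσAT⁴, T = (P / εσA)^(1/4) = (2650 / (0.787 × 5.67×10⁻⁸ × 0.181))^(1/4).
T = (3.28×10^11)^(1/4) = 757 K.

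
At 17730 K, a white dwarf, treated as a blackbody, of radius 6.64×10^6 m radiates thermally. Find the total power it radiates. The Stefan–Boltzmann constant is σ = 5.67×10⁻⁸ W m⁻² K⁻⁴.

A = 4πr² = 4π × (6.64×10^6)² = 5.54×10^14 m².
P = σAT⁴ = 5.67×10⁻⁸ × 5.54×10^14 × (17730)⁴ = 5.67×10⁻⁸ × 5.54×10^14 × 9.88×10^16.
P = 3.10×10^24 W.

P ≈ 3.10×10^24 W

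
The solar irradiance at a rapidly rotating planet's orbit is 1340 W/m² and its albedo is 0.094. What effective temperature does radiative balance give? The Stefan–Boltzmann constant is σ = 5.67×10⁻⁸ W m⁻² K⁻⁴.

Power absorbed = (1−a)S·πR²; power emitted = 4πR²σT⁴. Equating and cancelling πR²:
T = ((1−a)S / 4σ)^(1/4) = (1210 / (4 × 5.67×10⁻⁸))^(1/4) = (5.35×10^9)^(1/4).
T = 270 K.

T ≈ 270 K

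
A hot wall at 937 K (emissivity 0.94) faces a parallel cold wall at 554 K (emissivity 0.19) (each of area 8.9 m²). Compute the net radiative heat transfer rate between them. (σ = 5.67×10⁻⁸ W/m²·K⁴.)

For two large parallel gray plates, q = σ(T₁⁴ − T₂⁴) / (1/ε₁ + 1/ε₂ − 1).
1/ε₁ + 1/ε₂ − 1 = 1/0.94 + 1/0.19 − 1 = 5.327.
T₁⁴ − T₂⁴ = 7.71×10^11 − 9.42×10^10 = 6.77×10^11 K⁴.
q = 5.67×10⁻⁸ × 6.77×10^11 / 5.327 = 7200 W/m².
Q = q·A = 7200 × 8.9 = 64100 W.

Q ≈ 64100 W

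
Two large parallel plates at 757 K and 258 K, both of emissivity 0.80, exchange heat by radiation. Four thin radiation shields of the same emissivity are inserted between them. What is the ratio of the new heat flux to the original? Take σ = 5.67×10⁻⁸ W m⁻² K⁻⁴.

With N identical shields there are N+1 = 5 gaps in series, each with the same radiative resistance, so the flux falls to 1/(N+1) of its unshielded value.

ratio ≈ 0.200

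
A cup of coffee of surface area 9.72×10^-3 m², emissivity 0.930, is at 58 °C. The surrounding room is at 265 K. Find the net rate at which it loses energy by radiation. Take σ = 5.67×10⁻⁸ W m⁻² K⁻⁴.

Convert: 58 °C = 331 K.
Q = εσA(T⁴ − T_s⁴). T⁴ − T_s⁴ = (331)⁴ − (265)⁴ = 1.20×10^10 − 4.93×10^9 = 7.07×10^9 K⁴.
Q = 0.930 × 5.67×10⁻⁸ × 9.72×10^-3 × 7.07×10^9 = 3.62 W.

Q ≈ 3.62 W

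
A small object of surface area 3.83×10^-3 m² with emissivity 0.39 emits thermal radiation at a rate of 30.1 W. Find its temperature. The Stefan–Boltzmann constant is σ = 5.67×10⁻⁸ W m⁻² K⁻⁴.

T ≈ 772 K

From P = εσAT⁴, T = (P / εσA)^(1/4) = (30.1 / (0.39 × 5.67×10⁻⁸ × 3.83×10^-3))^(1/4).
T = (3.55×10^11)^(1/4) = 772 K.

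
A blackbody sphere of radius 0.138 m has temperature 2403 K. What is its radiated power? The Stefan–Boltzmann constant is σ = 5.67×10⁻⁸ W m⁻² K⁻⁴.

A = 4πr² = 4π × (0.138)² = 0.239 m².
P = σAT⁴ = 5.67×10⁻⁸ × 0.239 × (2403)⁴ = 5.67×10⁻⁸ × 0.239 × 3.33×10^13.
P = 4.52×10^5 W.

P ≈ 4.52×10^5 W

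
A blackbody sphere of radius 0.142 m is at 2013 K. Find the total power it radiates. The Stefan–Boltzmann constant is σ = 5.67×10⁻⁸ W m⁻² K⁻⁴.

A = 4πr² = 4π × (0.142)² = 0.253 m².
P = σAT⁴ = 5.67×10⁻⁸ × 0.253 × (2013)⁴ = 5.67×10⁻⁸ × 0.253 × 1.64×10^13.
P = 2.36×10^5 W.

P ≈ 2.36×10^5 W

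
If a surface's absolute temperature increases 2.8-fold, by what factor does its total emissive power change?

P ∝ T⁴, so the power scales as (2.8)⁴ = 61.5.

factor ≈ 61.5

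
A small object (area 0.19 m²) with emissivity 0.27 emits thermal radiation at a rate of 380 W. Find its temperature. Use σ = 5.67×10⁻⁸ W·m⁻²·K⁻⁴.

From P = εσAT⁴, T = (P / εσA)^(1/4) = (380 / (0.27 × 5.67×10⁻⁸ × 0.190))^(1/4).
T = (1.31×10^11)^(1/4) = 601 K.

T ≈ 601 K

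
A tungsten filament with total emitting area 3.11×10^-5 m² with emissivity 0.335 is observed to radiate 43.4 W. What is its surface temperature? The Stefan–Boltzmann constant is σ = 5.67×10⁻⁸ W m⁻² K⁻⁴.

T ≈ 2930 K

From P = εσAT⁴, T = (P / εσA)^(1/4) = (43.4 / (0.335 × 5.67×10⁻⁸ × 3.11×10^-5))^(1/4).
T = (7.35×10^13)^(1/4) = 2930 K.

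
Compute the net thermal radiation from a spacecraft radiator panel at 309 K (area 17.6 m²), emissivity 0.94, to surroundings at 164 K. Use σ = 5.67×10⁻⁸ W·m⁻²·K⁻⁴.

Q ≈ 7870 W

Q = εσA(T⁴ − T_s⁴). T⁴ − T_s⁴ = (309)⁴ − (164)⁴ = 9.12×10^9 − 7.23×10^8 = 8.39×10^9 K⁴.
Q = 0.94 × 5.67×10⁻⁸ × 17.6 × 8.39×10^9 = 7870 W.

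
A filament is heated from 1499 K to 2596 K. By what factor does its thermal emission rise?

P ∝ T⁴, so the ratio is (2596/1499)⁴ = (1.732)⁴ = 9.00.

ratio ≈ 9.00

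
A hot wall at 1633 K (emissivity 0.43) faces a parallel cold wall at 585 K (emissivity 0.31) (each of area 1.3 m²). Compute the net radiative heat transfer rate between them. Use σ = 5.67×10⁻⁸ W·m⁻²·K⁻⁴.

For two large parallel gray plates, q = σ(T₁⁴ − T₂⁴) / (1/ε₁ + 1/ε₂ − 1).
1/ε₁ + 1/ε₂ − 1 = 1/0.43 + 1/0.31 − 1 = 4.551.
T₁⁴ − T₂⁴ = 7.11×10^12 − 1.17×10^11 = 6.99×10^12 K⁴.
q = 5.67×10⁻⁸ × 6.99×10^12 / 4.551 = 87100 W/m².
Q = q·A = 87100 × 1.3 = 1.13×10^5 W.

Q ≈ 1.13×10^5 W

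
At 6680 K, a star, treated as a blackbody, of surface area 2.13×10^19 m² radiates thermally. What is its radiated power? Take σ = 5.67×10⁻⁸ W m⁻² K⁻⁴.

P = σAT⁴ = 5.67×10⁻⁸ × 2.13×10^19 × (6680)⁴ = 5.67×10⁻⁸ × 2.13×10^19 × 1.99×10^15.
P = 2.40×10^27 W.

P ≈ 2.40×10^27 W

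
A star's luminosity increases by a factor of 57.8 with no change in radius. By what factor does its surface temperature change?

P ∝ T⁴ ⇒ T ∝ P^(1/4), so T scales by (57.8)^(1/4) = 2.76.

factor ≈ 2.76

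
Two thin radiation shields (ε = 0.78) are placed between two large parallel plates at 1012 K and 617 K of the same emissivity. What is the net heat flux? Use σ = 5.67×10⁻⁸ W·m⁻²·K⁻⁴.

q ≈ 10900 W/m²

Each of the 3 gaps contributes resistance (2/ε − 1) = 2/0.78 − 1 = 1.564; total = 4.692.
q = σ(T₁⁴ − T₂⁴) / 4.692 = 5.67×10⁻⁸ × 9.04×10^11 / 4.692 = 10900 W/m².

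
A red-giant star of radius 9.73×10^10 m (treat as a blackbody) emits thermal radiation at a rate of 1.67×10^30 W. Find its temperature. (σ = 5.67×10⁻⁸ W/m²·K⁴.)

A = 4πr² = 4π × (9.73×10^10)² = 1.19×10^23 m².
From P = σAT⁴, T = (P / σA)^(1/4) = (1.67×10^30 / (5.67×10⁻⁸ × 1.19×10^23))^(1/4).
T = (2.48×10^14)^(1/4) = 3970 K.

T ≈ 3970 K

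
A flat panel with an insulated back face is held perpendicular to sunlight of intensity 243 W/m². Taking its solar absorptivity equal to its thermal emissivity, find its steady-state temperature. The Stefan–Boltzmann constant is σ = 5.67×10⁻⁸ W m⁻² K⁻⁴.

T ≈ 256 K

Absorbed flux αS = emitted flux εσT⁴ (one radiating face); with α = ε, T = (S/σ)^(1/4).
T = (243 / 5.67×10⁻⁸)^(1/4) = (4.29×10^9)^(1/4).
T = 256 K.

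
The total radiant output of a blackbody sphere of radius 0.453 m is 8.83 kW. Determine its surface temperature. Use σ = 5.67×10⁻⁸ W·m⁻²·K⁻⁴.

A = 4πr² = 4π × (0.453)² = 2.58 m².
From P = σAT⁴, T = (P / σA)^(1/4) = (8830 / (5.67×10⁻⁸ × 2.58))^(1/4).
T = (6.04×10^10)^(1/4) = 496 K.

T ≈ 496 K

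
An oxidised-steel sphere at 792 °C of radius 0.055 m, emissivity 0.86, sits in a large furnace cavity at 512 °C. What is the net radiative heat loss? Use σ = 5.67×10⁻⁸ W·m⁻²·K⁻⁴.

Q ≈ 1680 W

A = 4πr² = 4π × (0.055)² = 0.0380 m².
Convert: 792 °C = 1065 K; 512 °C = 785 K.
Q = εσA(T⁴ − T_s⁴). T⁴ − T_s⁴ = (1065)⁴ − (785)⁴ = 1.29×10^12 − 3.80×10^11 = 9.07×10^11 K⁴.
Q = 0.86 × 5.67×10⁻⁸ × 0.0380 × 9.07×10^11 = 1680 W.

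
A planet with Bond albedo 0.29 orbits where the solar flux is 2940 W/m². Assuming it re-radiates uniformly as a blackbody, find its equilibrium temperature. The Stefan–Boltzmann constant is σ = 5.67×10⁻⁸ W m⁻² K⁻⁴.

Power absorbed = (1−a)S·πR²; power emitted = 4πR²σT⁴. Equating and cancelling πR²:
T = ((1−a)S / 4σ)^(1/4) = (2090 / (4 × 5.67×10⁻⁸))^(1/4) = (9.20×10^9)^(1/4).
T = 310 K.

T ≈ 310 K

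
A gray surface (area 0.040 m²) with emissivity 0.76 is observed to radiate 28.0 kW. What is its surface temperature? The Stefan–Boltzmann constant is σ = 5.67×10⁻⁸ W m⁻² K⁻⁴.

From P = εσAT⁴, T = (P / εσA)^(1/4) = (28000 / (0.76 × 5.67×10⁻⁸ × 0.0400))^(1/4).
T = (1.62×10^13)^(1/4) = 2010 K.

T ≈ 2010 K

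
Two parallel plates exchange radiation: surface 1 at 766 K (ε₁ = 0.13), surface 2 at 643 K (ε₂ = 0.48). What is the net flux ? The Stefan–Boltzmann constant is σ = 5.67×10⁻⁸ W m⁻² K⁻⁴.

q ≈ 1120 W/m²

For two large parallel gray plates, q = σ(T₁⁴ − T₂⁴) / (1/ε₁ + 1/ε₂ − 1).
1/ε₁ + 1/ε₂ − 1 = 1/0.13 + 1/0.48 − 1 = 8.776.
T₁⁴ − T₂⁴ = 3.44×10^11 − 1.71×10^11 = 1.73×10^11 K⁴.
q = 5.67×10⁻⁸ × 1.73×10^11 / 8.776 = 1120 W/m².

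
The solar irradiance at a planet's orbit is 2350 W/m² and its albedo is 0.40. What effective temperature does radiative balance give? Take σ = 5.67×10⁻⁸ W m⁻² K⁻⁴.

Power absorbed = (1−a)S·πR²; power emitted = 4πR²σT⁴. Equating and cancelling πR²:
T = ((1−a)S / 4σ)^(1/4) = (1410 / (4 × 5.67×10⁻⁸))^(1/4) = (6.22×10^9)^(1/4).
T = 281 K.

T ≈ 281 K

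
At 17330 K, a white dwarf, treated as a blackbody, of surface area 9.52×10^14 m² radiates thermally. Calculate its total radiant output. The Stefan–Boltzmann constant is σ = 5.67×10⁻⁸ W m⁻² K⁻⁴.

P = σAT⁴ = 5.67×10⁻⁸ × 9.52×10^14 × (17330)⁴ = 5.67×10⁻⁸ × 9.52×10^14 × 9.02×10^16.
P = 4.87×10^24 W.

P ≈ 4.87×10^24 W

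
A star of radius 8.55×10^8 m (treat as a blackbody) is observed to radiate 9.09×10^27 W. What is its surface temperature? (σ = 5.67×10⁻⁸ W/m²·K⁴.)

T ≈ 11500 K

A = 4πr² = 4π × (8.55×10^8)² = 9.19×10^18 m².
From P = σAT⁴, T = (P / σA)^(1/4) = (9.09×10^27 / (5.67×10⁻⁸ × 9.19×10^18))^(1/4).
T = (1.75×10^16)^(1/4) = 11500 K.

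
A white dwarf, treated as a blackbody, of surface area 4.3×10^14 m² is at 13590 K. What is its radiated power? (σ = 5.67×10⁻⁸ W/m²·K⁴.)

P ≈ 8.32×10^23 W

P = σAT⁴ = 5.67×10⁻⁸ × 4.30×10^14 × (13590)⁴ = 5.67×10⁻⁸ × 4.30×10^14 × 3.41×10^16.
P = 8.32×10^23 W.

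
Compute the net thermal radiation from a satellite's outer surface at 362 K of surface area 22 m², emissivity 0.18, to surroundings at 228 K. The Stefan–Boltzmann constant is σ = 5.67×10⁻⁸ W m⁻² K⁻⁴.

Q ≈ 3250 W

Q = εσA(T⁴ − T_s⁴). T⁴ − T_s⁴ = (362)⁴ − (228)⁴ = 1.72×10^10 − 2.70×10^9 = 1.45×10^10 K⁴.
Q = 0.18 × 5.67×10⁻⁸ × 22.0 × 1.45×10^10 = 3250 W.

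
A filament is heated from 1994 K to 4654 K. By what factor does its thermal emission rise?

P ∝ T⁴, so the ratio is (4654/1994)⁴ = (2.334)⁴ = 29.7.

ratio ≈ 29.7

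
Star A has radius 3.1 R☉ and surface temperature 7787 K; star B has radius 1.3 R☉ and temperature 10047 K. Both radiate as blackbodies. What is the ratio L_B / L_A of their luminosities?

L = 4πR²σT⁴ ∝ R²T⁴, so L_B/L_A = (1.3/3.1)² × (10047/7787)⁴ = 0.176 × 2.77 = 0.487.

L_B/L_A ≈ 0.487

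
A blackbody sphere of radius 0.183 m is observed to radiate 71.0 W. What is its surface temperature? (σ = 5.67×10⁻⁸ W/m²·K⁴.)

A = 4πr² = 4π × (0.183)² = 0.421 m².
From P = σAT⁴, T = (P / σA)^(1/4) = (71.0 / (5.67×10⁻⁸ × 0.421))^(1/4).
T = (2.98×10^9)^(1/4) = 234 K.

T ≈ 234 K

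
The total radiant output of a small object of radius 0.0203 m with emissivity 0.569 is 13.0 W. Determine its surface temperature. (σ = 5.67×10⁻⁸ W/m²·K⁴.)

A = 4πr² = 4π × (0.0203)² = 5.18×10^-3 m².
From P = εσAT⁴, T = (P / εσA)^(1/4) = (13.0 / (0.569 × 5.67×10⁻⁸ × 5.18×10^-3))^(1/4).
T = (7.78×10^10)^(1/4) = 528 K.

T ≈ 528 K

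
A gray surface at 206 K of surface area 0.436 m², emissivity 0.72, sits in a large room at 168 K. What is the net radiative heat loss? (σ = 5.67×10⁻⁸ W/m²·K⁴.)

Q = εσA(T⁴ − T_s⁴). T⁴ − T_s⁴ = (206)⁴ − (168)⁴ = 1.80×10^9 − 7.97×10^8 = 1.00×10^9 K⁴.
Q = 0.72 × 5.67×10⁻⁸ × 0.436 × 1.00×10^9 = 17.9 W.

Q ≈ 17.9 W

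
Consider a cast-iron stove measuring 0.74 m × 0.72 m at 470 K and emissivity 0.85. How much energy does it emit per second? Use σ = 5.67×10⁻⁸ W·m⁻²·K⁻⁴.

A = 0.74 × 0.72 = 0.533 m².
Stefan–Boltzmann: P = εσAT⁴ = 0.85 × 5.67×10⁻⁸ × 0.533 × (470)⁴ = 0.85 × 5.67×10⁻⁸ × 0.533 × 4.88×10^10.
P = 1250 W.

P ≈ 1250 W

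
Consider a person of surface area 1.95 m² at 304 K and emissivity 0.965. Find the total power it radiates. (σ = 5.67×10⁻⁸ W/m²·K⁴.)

Stefan–Boltzmann: P = εσAT⁴ = 0.965 × 5.67×10⁻⁸ × 1.95 × (304)⁴ = 0.965 × 5.67×10⁻⁸ × 1.95 × 8.54×10^9.
P = 911 W.

P ≈ 911 W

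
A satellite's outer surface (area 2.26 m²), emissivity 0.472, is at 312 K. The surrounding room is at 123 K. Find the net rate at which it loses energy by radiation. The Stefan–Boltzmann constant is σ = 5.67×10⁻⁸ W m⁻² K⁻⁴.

Q = εσA(T⁴ − T_s⁴). T⁴ − T_s⁴ = (312)⁴ − (123)⁴ = 9.48×10^9 − 2.29×10^8 = 9.25×10^9 K⁴.
Q = 0.472 × 5.67×10⁻⁸ × 2.26 × 9.25×10^9 = 559 W.

Q ≈ 559 W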